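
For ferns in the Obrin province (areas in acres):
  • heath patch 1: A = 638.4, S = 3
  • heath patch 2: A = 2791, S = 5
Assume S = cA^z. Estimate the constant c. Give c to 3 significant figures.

z = ln(S₂/S₁) / ln(A₂/A₁) = ln(5/3) / ln(2791/638.4) = 0.5108 / 1.4752 = 0.3463
c = S₁ / A₁^z = 3 / 638.4^0.3463 = 3 / 9.361 = 0.3205

0.320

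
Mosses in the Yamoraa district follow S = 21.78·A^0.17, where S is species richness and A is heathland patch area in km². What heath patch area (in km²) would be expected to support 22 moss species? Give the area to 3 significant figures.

22 = 21.78 × A^0.17  ⇒  A^0.17 = 22/21.78 = 1.01
ln A = ln(1.01) / 0.17 = 0.0101 / 0.17 = 0.0591
A = e^0.0591 ≈ 1.061 km²

1.06 km²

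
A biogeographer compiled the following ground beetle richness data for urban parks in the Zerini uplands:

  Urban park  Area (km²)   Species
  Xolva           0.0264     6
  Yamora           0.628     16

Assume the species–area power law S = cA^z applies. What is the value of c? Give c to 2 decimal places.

z = ln(S₂/S₁) / ln(A₂/A₁) = ln(16/6) / ln(0.628/0.0264) = 0.9808 / 3.1692 = 0.3095
c = S₁ / A₁^z = 6 / 0.0264^0.3095 = 6 / 0.3247 = 18.48

18.48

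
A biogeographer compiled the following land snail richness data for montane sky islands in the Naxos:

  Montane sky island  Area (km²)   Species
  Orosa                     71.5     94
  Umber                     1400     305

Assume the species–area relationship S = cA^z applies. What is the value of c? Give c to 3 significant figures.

17.4

z = ln(S₂/S₁) / ln(A₂/A₁) = ln(305/94) / ln(1400/71.5) = 1.1770 / 2.9745 = 0.3957
c = S₁ / A₁^z = 94 / 71.5^0.3957 = 94 / 5.417 = 17.35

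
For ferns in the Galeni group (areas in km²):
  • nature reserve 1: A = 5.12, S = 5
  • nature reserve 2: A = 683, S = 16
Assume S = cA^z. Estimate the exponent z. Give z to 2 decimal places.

Taking logs: ln S = ln c + z ln A, so z = (ln S₂ − ln S₁)/(ln A₂ − ln A₁).
z = ln(16/5) / ln(683/5.12) = ln(3.2) / ln(133.4) = 1.1632 / 4.8933 = 0.2377

0.24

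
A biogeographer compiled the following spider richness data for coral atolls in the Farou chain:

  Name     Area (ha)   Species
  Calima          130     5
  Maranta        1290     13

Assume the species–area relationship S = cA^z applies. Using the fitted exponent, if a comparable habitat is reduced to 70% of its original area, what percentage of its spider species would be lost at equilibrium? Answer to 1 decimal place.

z = ln(13/5) / ln(1290/130) = 0.9555 / 2.2949 = 0.4164
S_new/S_old = (A_new/A_old)^z = 0.7^0.4164 = exp(0.4164 × -0.3567) = 0.862
Fraction lost = 1 − 0.862 = 0.138

13.8%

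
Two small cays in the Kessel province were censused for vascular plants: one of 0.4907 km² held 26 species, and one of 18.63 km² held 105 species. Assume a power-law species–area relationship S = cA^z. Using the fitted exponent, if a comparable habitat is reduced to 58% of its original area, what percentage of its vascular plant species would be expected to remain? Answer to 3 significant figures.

z = ln(105/26) / ln(18.63/0.4907) = 1.3959 / 3.6367 = 0.3838
S_new/S_old = (A_new/A_old)^z = 0.58^0.3838 = exp(0.3838 × -0.5447) = 0.8113

81.1%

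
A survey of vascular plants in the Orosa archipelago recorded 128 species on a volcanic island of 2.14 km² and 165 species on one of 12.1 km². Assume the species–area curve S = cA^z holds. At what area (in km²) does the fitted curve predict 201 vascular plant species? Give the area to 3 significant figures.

46.5 km²

z = ln(165/128) / ln(12.1/2.14) = 0.2539 / 1.7324 = 0.1466
c = 128 / 2.14^0.1466 = 128 / 1.118 = 114.5
A = (201/114.5)^(1/0.1466) ⇒ ln A = ln(1.756)/0.1466 = 3.8397
A = e^3.8397 ≈ 46.51 km²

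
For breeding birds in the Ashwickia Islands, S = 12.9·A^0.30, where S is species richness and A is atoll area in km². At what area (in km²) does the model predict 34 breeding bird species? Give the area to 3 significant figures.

34 = 12.9 × A^0.3  ⇒  A^0.3 = 34/12.9 = 2.636
ln A = ln(2.636) / 0.3 = 0.9691 / 0.3 = 3.2304
A = e^3.2304 ≈ 25.29 km²

25.3 km²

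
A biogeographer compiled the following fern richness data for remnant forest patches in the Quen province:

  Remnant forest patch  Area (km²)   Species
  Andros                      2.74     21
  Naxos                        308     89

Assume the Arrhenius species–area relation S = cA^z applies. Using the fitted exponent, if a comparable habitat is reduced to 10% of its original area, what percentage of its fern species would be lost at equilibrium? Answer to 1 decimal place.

50.5%

z = ln(89/21) / ln(308/2.74) = 1.4441 / 4.7221 = 0.3058
S_new/S_old = (A_new/A_old)^z = 0.1^0.3058 = exp(0.3058 × -2.3026) = 0.4945
Fraction lost = 1 − 0.4945 = 0.5055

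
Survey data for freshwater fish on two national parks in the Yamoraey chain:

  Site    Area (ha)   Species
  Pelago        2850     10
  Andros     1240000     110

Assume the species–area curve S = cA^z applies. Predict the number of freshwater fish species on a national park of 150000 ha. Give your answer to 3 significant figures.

47.8

z = ln(110/10) / ln(1240000/2850) = 2.3979 / 6.0755 = 0.3947
c = 10 / 2850^0.3947 = 10 / 23.1 = 0.433
S₃ = 0.433 × 150000^0.3947 = 0.433 × 110.4 ≈ 47.79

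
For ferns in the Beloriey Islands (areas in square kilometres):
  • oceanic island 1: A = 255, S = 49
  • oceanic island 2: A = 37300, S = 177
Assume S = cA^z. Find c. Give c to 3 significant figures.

11.8

z = ln(S₂/S₁) / ln(A₂/A₁) = ln(177/49) / ln(37300/255) = 1.2843 / 4.9855 = 0.2576
c = S₁ / A₁^z = 49 / 255^0.2576 = 49 / 4.168 = 11.76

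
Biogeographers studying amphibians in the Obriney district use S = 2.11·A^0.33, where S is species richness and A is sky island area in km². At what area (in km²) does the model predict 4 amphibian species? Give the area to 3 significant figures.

4 = 2.11 × A^0.33  ⇒  A^0.33 = 4/2.11 = 1.896
ln A = ln(1.896) / 0.33 = 0.6396 / 0.33 = 1.9382
A = e^1.9382 ≈ 6.946 km²

6.95 km²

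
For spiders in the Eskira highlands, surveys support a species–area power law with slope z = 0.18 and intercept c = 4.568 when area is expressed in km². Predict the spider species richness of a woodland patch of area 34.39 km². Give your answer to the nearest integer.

9 species

S = 4.568 × 34.39^0.18 = 4.568 × 1.89 ≈ 8.635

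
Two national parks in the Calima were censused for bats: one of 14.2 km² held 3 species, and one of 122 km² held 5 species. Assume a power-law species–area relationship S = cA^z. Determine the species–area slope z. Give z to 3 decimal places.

0.238

Taking logs: ln S = ln c + z ln A, so z = (ln S₂ − ln S₁)/(ln A₂ − ln A₁).
z = ln(5/3) / ln(122/14.2) = ln(1.667) / ln(8.592) = 0.5108 / 2.1508 = 0.2375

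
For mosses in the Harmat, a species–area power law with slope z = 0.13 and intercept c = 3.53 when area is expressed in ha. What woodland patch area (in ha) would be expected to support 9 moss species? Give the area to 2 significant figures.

1300 ha

9 = 3.53 × A^0.13  ⇒  A^0.13 = 9/3.53 = 2.55
ln A = ln(2.55) / 0.13 = 0.9359 / 0.13 = 7.1994
A = e^7.1994 ≈ 1339 ha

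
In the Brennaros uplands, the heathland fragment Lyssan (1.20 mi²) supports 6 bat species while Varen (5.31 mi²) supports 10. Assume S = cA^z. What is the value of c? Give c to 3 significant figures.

5.64

z = ln(S₂/S₁) / ln(A₂/A₁) = ln(10/6) / ln(5.31/1.2) = 0.5108 / 1.4873 = 0.3435
c = S₁ / A₁^z = 6 / 1.2^0.3435 = 6 / 1.065 = 5.636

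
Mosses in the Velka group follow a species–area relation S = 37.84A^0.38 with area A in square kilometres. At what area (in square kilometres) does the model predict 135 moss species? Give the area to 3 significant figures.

135 = 37.84 × A^0.38  ⇒  A^0.38 = 135/37.84 = 3.568
ln A = ln(3.568) / 0.38 = 1.2719 / 0.38 = 3.3471
A = e^3.3471 ≈ 28.42 square kilometres

28.4 square kilometres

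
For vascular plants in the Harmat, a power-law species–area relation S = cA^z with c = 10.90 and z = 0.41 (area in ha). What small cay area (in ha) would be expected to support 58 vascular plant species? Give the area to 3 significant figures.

59.0 ha

58 = 10.9 × A^0.41  ⇒  A^0.41 = 58/10.9 = 5.321
ln A = ln(5.321) / 0.41 = 1.6717 / 0.41 = 4.0773
A = e^4.0773 ≈ 58.98 ha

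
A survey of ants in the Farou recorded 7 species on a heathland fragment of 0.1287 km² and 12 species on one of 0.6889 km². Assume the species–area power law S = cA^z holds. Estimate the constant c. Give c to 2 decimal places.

13.53

z = ln(S₂/S₁) / ln(A₂/A₁) = ln(12/7) / ln(0.6889/0.1287) = 0.5390 / 1.6776 = 0.3213
c = S₁ / A₁^z = 7 / 0.1287^0.3213 = 7 / 0.5175 = 13.53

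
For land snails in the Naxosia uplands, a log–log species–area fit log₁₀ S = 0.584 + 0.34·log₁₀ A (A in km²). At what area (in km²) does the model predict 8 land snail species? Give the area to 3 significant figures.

8 = 3.837 × A^0.34  ⇒  A^0.34 = 8/3.837 = 2.085
ln A = ln(2.085) / 0.34 = 0.7347 / 0.34 = 2.1610
A = e^2.1610 ≈ 8.68 km²

8.68 km²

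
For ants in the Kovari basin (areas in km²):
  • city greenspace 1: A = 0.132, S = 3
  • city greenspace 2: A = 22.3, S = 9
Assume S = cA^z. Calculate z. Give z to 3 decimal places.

0.214

Taking logs: ln S = ln c + z ln A, so z = (ln S₂ − ln S₁)/(ln A₂ − ln A₁).
z = ln(9/3) / ln(22.3/0.132) = ln(3) / ln(168.9) = 1.0986 / 5.1295 = 0.2142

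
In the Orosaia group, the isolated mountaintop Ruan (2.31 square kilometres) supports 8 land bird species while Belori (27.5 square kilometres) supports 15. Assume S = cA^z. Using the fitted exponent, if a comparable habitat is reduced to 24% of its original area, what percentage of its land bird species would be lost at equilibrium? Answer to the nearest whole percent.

z = ln(15/8) / ln(27.5/2.31) = 0.6286 / 2.4769 = 0.2538
S_new/S_old = (A_new/A_old)^z = 0.24^0.2538 = exp(0.2538 × -1.4271) = 0.6962
Fraction lost = 1 − 0.6962 = 0.3038

30%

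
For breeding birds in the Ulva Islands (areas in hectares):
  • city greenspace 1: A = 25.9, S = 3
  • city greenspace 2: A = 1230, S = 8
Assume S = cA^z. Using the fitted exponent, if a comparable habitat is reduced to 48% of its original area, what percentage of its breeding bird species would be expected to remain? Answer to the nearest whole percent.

z = ln(8/3) / ln(1230/25.9) = 0.9808 / 3.8605 = 0.2541
S_new/S_old = (A_new/A_old)^z = 0.48^0.2541 = exp(0.2541 × -0.7340) = 0.8299

83%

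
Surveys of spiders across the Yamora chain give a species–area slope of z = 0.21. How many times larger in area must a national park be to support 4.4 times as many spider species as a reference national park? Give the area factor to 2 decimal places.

1158.94

(A₂/A₁)^0.21 = 4.4, so A₂/A₁ = 4.4^(1/0.21) = 4.4^4.762
ln(A₂/A₁) = ln 4.4 / 0.21 = 1.4816 / 0.21 = 7.0553
A₂/A₁ = e^7.0553 ≈ 1159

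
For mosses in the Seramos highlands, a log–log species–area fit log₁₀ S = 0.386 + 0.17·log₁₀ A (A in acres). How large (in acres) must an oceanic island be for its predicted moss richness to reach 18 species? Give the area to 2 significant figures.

18 = 2.432 × A^0.17  ⇒  A^0.17 = 18/2.432 = 7.401
ln A = ln(7.401) / 0.17 = 2.0016 / 0.17 = 11.7740
A = e^11.7740 ≈ 129828 acres

130000 acres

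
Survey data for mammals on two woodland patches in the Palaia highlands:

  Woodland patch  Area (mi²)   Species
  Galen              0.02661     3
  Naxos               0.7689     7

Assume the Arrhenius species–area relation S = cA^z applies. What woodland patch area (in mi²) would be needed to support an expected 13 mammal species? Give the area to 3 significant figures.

8.98 mi²

z = ln(7/3) / ln(0.7689/0.02661) = 0.8473 / 3.3637 = 0.2519
c = 3 / 0.02661^0.2519 = 3 / 0.4011 = 7.479
A = (13/7.479)^(1/0.2519) ⇒ ln A = ln(1.738)/0.2519 = 2.1947
A = e^2.1947 ≈ 8.977 mi²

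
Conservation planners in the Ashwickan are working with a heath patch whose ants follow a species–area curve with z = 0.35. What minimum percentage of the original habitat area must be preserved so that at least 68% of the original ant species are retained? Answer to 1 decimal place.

33.2%

Need (A_new/A_old)^0.35 = 0.68, so A_new/A_old = 0.68^(1/0.35) = 0.68^2.857
ln(A_new/A_old) = ln 0.68 / 0.35 = -0.3857 / 0.35 = -1.1019
A_new/A_old = e^-1.1019 ≈ 0.3322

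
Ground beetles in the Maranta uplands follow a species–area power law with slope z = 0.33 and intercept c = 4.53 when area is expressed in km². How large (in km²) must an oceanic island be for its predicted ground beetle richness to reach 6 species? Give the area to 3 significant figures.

2.34 km²

6 = 4.53 × A^0.33  ⇒  A^0.33 = 6/4.53 = 1.325
ln A = ln(1.325) / 0.33 = 0.2810 / 0.33 = 0.8516
A = e^0.8516 ≈ 2.343 km²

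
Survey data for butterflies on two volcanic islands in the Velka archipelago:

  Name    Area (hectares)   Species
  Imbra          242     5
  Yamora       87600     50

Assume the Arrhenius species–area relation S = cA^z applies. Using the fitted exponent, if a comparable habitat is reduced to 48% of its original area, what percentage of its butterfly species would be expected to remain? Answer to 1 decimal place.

z = ln(50/5) / ln(87600/242) = 2.3026 / 5.8916 = 0.3908
S_new/S_old = (A_new/A_old)^z = 0.48^0.3908 = exp(0.3908 × -0.7340) = 0.7506

75.1%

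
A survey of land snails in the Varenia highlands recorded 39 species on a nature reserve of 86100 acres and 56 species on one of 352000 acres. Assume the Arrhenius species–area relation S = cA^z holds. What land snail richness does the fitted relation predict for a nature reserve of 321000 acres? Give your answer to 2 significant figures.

55

z = ln(56/39) / ln(352000/86100) = 0.3618 / 1.4081 = 0.2569
c = 39 / 86100^0.2569 = 39 / 18.53 = 2.104
S₃ = 2.104 × 321000^0.2569 = 2.104 × 25.99 ≈ 54.69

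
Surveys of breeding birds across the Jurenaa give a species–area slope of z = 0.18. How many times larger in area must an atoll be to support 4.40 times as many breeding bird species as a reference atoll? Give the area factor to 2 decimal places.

(A₂/A₁)^0.18 = 4.4, so A₂/A₁ = 4.4^(1/0.18) = 4.4^5.556
ln(A₂/A₁) = ln 4.4 / 0.18 = 1.4816 / 0.18 = 8.2311
A₂/A₁ = e^8.2311 ≈ 3756

3756.10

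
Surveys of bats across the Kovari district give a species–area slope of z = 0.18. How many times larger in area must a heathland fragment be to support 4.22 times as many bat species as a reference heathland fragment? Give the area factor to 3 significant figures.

(A₂/A₁)^0.18 = 4.22, so A₂/A₁ = 4.22^(1/0.18) = 4.22^5.556
ln(A₂/A₁) = ln 4.22 / 0.18 = 1.4398 / 0.18 = 7.9991
A₂/A₁ = e^7.9991 ≈ 2978

2980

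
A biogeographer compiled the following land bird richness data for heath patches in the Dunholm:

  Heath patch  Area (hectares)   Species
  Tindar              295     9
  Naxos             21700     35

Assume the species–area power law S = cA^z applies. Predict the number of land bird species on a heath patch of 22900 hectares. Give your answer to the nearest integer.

36

z = ln(35/9) / ln(21700/295) = 1.3581 / 4.2981 = 0.3160
c = 9 / 295^0.3160 = 9 / 6.031 = 1.492
S₃ = 1.492 × 22900^0.3160 = 1.492 × 23.86 ≈ 35.6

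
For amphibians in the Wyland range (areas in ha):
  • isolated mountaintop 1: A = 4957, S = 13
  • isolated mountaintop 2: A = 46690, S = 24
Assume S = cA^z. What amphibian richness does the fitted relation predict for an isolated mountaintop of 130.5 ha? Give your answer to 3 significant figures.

4.81

z = ln(24/13) / ln(46690/4957) = 0.6131 / 2.2427 = 0.2734
c = 13 / 4957^0.2734 = 13 / 10.24 = 1.27
S₃ = 1.27 × 130.5^0.2734 = 1.27 × 3.788 ≈ 4.81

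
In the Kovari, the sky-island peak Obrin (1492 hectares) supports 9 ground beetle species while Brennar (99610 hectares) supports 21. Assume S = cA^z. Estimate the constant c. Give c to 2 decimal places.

2.06

z = ln(S₂/S₁) / ln(A₂/A₁) = ln(21/9) / ln(99610/1492) = 0.8473 / 4.2011 = 0.2017
c = S₁ / A₁^z = 9 / 1492^0.2017 = 9 / 4.366 = 2.061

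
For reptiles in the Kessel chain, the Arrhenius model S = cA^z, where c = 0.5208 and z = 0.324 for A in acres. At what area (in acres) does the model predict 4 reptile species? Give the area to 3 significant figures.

540 acres

4 = 0.5208 × A^0.324  ⇒  A^0.324 = 4/0.5208 = 7.68
ln A = ln(7.68) / 0.324 = 2.0387 / 0.324 = 6.2922
A = e^6.2922 ≈ 540.4 acres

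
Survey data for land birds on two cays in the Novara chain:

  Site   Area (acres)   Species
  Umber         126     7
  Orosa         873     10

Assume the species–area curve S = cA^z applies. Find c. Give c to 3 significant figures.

2.87

z = ln(S₂/S₁) / ln(A₂/A₁) = ln(10/7) / ln(873/126) = 0.3567 / 1.9357 = 0.1843
c = S₁ / A₁^z = 7 / 126^0.1843 = 7 / 2.438 = 2.871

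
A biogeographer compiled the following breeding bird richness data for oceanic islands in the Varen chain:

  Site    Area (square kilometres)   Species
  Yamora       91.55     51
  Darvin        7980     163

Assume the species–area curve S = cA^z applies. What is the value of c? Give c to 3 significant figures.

15.8

z = ln(S₂/S₁) / ln(A₂/A₁) = ln(163/51) / ln(7980/91.55) = 1.1619 / 4.4678 = 0.2601
c = S₁ / A₁^z = 51 / 91.55^0.2601 = 51 / 3.237 = 15.75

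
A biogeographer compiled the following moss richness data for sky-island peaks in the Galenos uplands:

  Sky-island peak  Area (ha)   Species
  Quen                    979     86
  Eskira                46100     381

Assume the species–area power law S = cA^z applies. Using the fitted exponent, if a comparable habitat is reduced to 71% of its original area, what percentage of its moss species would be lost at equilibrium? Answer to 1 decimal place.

z = ln(381/86) / ln(46100/979) = 1.4885 / 3.8520 = 0.3864
S_new/S_old = (A_new/A_old)^z = 0.71^0.3864 = exp(0.3864 × -0.3425) = 0.876
Fraction lost = 1 − 0.876 = 0.124

12.4%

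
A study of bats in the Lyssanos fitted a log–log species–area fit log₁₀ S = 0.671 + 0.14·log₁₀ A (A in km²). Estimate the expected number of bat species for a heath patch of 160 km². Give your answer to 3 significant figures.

9.54

S = 4.688 × 160^0.14
ln S = ln 4.688 + 0.14 × ln 160 = 1.5450 + 0.14 × 5.0752 = 2.2556
S = e^2.2556 ≈ 9.541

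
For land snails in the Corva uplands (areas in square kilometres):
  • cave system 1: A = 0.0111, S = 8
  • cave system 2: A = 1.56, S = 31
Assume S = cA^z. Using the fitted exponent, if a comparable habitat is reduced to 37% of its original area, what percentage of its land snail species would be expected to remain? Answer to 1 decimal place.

z = ln(31/8) / ln(1.56/0.0111) = 1.3545 / 4.9455 = 0.2739
S_new/S_old = (A_new/A_old)^z = 0.37^0.2739 = exp(0.2739 × -0.9943) = 0.7616

76.2%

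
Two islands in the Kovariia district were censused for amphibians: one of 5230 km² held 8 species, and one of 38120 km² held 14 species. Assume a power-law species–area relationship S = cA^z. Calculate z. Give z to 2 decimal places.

0.28

Taking logs: ln S = ln c + z ln A, so z = (ln S₂ − ln S₁)/(ln A₂ − ln A₁).
z = ln(14/8) / ln(38120/5230) = ln(1.75) / ln(7.289) = 0.5596 / 1.9863 = 0.2817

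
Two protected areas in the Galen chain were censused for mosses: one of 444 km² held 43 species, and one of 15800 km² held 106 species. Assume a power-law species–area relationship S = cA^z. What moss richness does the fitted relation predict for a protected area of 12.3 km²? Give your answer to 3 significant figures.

17.4

z = ln(106/43) / ln(15800/444) = 0.9022 / 3.5719 = 0.2526
c = 43 / 444^0.2526 = 43 / 4.663 = 9.221
S₃ = 9.221 × 12.3^0.2526 = 9.221 × 1.885 ≈ 17.38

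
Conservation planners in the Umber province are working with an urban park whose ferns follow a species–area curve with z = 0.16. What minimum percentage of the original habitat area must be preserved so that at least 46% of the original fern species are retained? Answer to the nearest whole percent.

Need (A_new/A_old)^0.16 = 0.46, so A_new/A_old = 0.46^(1/0.16) = 0.46^6.25
ln(A_new/A_old) = ln 0.46 / 0.16 = -0.7765 / 0.16 = -4.8533
A_new/A_old = e^-4.8533 ≈ 0.007803

1%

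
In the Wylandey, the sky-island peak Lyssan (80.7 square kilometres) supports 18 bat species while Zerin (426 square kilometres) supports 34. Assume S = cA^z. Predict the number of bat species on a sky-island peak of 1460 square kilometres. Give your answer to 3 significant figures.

z = ln(34/18) / ln(426/80.7) = 0.6360 / 1.6637 = 0.3823
c = 18 / 80.7^0.3823 = 18 / 5.357 = 3.36
S₃ = 3.36 × 1460^0.3823 = 3.36 × 16.2 ≈ 54.45

54.4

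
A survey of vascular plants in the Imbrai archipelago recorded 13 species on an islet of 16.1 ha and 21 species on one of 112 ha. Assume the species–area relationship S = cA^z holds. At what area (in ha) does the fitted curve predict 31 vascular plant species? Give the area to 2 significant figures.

z = ln(21/13) / ln(112/16.1) = 0.4796 / 1.9397 = 0.2472
c = 13 / 16.1^0.2472 = 13 / 1.988 = 6.54
A = (31/6.54)^(1/0.2472) ⇒ ln A = ln(4.74)/0.2472 = 6.2937
A = e^6.2937 ≈ 541.2 ha

540 ha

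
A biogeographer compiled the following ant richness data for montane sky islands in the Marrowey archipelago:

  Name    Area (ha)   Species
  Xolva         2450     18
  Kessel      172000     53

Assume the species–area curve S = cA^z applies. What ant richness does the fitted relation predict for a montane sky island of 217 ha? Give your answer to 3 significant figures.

9.72

z = ln(53/18) / ln(172000/2450) = 1.0799 / 4.2514 = 0.2540
c = 18 / 2450^0.2540 = 18 / 7.259 = 2.48
S₃ = 2.48 × 217^0.2540 = 2.48 × 3.922 ≈ 9.725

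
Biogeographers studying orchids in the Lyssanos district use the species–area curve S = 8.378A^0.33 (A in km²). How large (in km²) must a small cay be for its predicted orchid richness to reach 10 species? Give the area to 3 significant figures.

1.71 km²

10 = 8.378 × A^0.33  ⇒  A^0.33 = 10/8.378 = 1.194
ln A = ln(1.194) / 0.33 = 0.1770 / 0.33 = 0.5363
A = e^0.5363 ≈ 1.71 km²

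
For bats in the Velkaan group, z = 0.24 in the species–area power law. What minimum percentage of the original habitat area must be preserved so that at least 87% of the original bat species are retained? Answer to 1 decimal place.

56.0%

Need (A_new/A_old)^0.24 = 0.87, so A_new/A_old = 0.87^(1/0.24) = 0.87^4.167
ln(A_new/A_old) = ln 0.87 / 0.24 = -0.1393 / 0.24 = -0.5803
A_new/A_old = e^-0.5803 ≈ 0.5598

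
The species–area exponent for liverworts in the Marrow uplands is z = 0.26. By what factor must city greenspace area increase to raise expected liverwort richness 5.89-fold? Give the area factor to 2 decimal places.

(A₂/A₁)^0.26 = 5.89, so A₂/A₁ = 5.89^(1/0.26) = 5.89^3.846
ln(A₂/A₁) = ln 5.89 / 0.26 = 1.7733 / 0.26 = 6.8202
A₂/A₁ = e^6.8202 ≈ 916.2

916.18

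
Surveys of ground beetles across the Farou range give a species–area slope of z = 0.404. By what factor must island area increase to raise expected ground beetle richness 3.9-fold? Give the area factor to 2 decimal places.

29.04

(A₂/A₁)^0.404 = 3.9, so A₂/A₁ = 3.9^(1/0.404) = 3.9^2.475
ln(A₂/A₁) = ln 3.9 / 0.404 = 1.3610 / 0.404 = 3.3688
A₂/A₁ = e^3.3688 ≈ 29.04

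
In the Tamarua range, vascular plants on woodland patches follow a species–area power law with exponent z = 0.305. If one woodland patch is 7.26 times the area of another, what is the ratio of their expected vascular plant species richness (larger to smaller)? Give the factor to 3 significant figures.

S₂/S₁ = (A₂/A₁)^z = 7.26^0.305
ln(S₂/S₁) = 0.305 × ln 7.26 = 0.305 × 1.9824 = 0.6046
S₂/S₁ = e^0.6046 ≈ 1.831

1.83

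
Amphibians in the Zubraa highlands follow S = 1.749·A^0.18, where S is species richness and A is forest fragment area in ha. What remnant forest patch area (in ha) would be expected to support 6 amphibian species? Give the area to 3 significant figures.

6 = 1.749 × A^0.18  ⇒  A^0.18 = 6/1.749 = 3.431
ln A = ln(3.431) / 0.18 = 1.2327 / 0.18 = 6.8484
A = e^6.8484 ≈ 942.4 ha

942 ha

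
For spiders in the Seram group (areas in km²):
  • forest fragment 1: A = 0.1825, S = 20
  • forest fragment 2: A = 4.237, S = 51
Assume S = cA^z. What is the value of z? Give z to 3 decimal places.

0.298

Taking logs: ln S = ln c + z ln A, so z = (ln S₂ − ln S₁)/(ln A₂ − ln A₁).
z = ln(51/20) / ln(4.237/0.1825) = ln(2.55) / ln(23.22) = 0.9361 / 3.1449 = 0.2977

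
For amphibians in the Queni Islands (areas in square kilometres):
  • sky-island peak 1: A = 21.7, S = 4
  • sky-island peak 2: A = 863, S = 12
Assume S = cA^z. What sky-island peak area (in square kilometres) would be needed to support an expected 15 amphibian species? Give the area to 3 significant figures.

z = ln(12/4) / ln(863/21.7) = 1.0986 / 3.6831 = 0.2983
c = 4 / 21.7^0.2983 = 4 / 2.504 = 1.597
A = (15/1.597)^(1/0.2983) ⇒ ln A = ln(9.39)/0.2983 = 7.5085
A = e^7.5085 ≈ 1823 square kilometres

1820 square kilometres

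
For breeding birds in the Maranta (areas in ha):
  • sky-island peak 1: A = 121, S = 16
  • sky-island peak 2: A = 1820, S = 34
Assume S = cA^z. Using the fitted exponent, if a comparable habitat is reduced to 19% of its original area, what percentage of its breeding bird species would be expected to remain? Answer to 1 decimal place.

63.0%

z = ln(34/16) / ln(1820/121) = 0.7538 / 2.7108 = 0.2781
S_new/S_old = (A_new/A_old)^z = 0.19^0.2781 = exp(0.2781 × -1.6607) = 0.6302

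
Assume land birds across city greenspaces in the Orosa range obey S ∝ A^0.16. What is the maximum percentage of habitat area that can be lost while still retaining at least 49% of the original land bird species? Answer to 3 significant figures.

Need (A_new/A_old)^0.16 = 0.49, so A_new/A_old = 0.49^(1/0.16) = 0.49^6.25
ln(A_new/A_old) = ln 0.49 / 0.16 = -0.7133 / 0.16 = -4.4584
A_new/A_old = e^-4.4584 ≈ 0.01158
Fraction that can be lost = 1 − 0.01158 = 0.9884

98.8%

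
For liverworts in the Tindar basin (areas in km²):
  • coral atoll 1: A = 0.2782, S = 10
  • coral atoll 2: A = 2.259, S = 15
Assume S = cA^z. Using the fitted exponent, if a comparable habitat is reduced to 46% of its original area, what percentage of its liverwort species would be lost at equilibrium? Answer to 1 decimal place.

z = ln(15/10) / ln(2.259/0.2782) = 0.4055 / 2.0943 = 0.1936
S_new/S_old = (A_new/A_old)^z = 0.46^0.1936 = exp(0.1936 × -0.7765) = 0.8604
Fraction lost = 1 − 0.8604 = 0.1396

14.0%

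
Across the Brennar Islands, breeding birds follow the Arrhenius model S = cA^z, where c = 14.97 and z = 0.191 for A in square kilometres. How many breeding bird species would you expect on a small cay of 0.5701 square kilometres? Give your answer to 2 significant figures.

13

S = 14.97 × 0.5701^0.191
ln S = ln 14.97 + 0.191 × ln 0.5701 = 2.7060 + 0.191 × -0.5619 = 2.5987
S = e^2.5987 ≈ 13.45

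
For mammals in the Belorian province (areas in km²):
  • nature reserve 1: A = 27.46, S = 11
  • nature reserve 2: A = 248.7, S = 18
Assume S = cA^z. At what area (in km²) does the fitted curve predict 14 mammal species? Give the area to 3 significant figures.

z = ln(18/11) / ln(248.7/27.46) = 0.4925 / 2.2035 = 0.2235
c = 11 / 27.46^0.2235 = 11 / 2.097 = 5.246
A = (14/5.246)^(1/0.2235) ⇒ ln A = ln(2.669)/0.2235 = 4.3918
A = e^4.3918 ≈ 80.78 km²

80.8 km²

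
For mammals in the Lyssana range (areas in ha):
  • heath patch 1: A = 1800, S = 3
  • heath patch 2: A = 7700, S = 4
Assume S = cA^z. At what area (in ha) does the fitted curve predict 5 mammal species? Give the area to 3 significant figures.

z = ln(4/3) / ln(7700/1800) = 0.2877 / 1.4534 = 0.1979
c = 3 / 1800^0.1979 = 3 / 4.409 = 0.6805
A = (5/0.6805)^(1/0.1979) ⇒ ln A = ln(7.348)/0.1979 = 10.0763
A = e^10.0763 ≈ 23774 ha

23800 ha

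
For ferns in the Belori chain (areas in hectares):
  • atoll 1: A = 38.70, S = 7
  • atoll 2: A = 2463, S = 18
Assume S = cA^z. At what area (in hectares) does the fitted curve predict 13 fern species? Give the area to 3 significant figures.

589 hectares

z = ln(18/7) / ln(2463/38.7) = 0.9445 / 4.1533 = 0.2274
c = 7 / 38.7^0.2274 = 7 / 2.296 = 3.048
A = (13/3.048)^(1/0.2274) ⇒ ln A = ln(4.265)/0.2274 = 6.3781
A = e^6.3781 ≈ 588.8 hectares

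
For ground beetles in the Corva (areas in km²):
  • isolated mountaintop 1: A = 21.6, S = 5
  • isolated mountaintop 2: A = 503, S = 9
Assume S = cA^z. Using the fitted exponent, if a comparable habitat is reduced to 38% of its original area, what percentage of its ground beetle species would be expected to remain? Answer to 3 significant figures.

z = ln(9/5) / ln(503/21.6) = 0.5878 / 3.1479 = 0.1867
S_new/S_old = (A_new/A_old)^z = 0.38^0.1867 = exp(0.1867 × -0.9676) = 0.8347

83.5%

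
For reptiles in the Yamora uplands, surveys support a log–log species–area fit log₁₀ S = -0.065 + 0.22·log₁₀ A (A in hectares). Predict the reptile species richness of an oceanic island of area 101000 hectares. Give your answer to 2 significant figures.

S = 0.861 × 101000^0.22
ln S = ln 0.861 + 0.22 × ln 101000 = -0.1497 + 0.22 × 11.5229 = 2.3854
S = e^2.3854 ≈ 10.86

11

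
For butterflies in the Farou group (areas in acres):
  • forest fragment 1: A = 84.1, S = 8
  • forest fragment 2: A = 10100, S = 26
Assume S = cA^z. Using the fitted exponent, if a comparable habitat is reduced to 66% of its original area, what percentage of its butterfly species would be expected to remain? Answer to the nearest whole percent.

z = ln(26/8) / ln(10100/84.1) = 1.1787 / 4.7883 = 0.2462
S_new/S_old = (A_new/A_old)^z = 0.66^0.2462 = exp(0.2462 × -0.4155) = 0.9028

90%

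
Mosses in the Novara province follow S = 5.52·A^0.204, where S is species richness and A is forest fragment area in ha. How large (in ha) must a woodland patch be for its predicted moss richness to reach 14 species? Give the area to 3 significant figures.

14 = 5.52 × A^0.204  ⇒  A^0.204 = 14/5.52 = 2.536
ln A = ln(2.536) / 0.204 = 0.9307 / 0.204 = 4.5622
A = e^4.5622 ≈ 95.79 ha

95.8 ha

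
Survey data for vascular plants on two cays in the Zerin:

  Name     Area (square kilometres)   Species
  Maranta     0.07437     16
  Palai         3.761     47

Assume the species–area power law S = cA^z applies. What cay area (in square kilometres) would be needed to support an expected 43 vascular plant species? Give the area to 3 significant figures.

z = ln(47/16) / ln(3.761/0.07437) = 1.0776 / 3.9234 = 0.2747
c = 16 / 0.07437^0.2747 = 16 / 0.4898 = 32.67
A = (43/32.67)^(1/0.2747) ⇒ ln A = ln(1.316)/0.2747 = 1.0008
A = e^1.0008 ≈ 2.721 square kilometres

2.72 square kilometres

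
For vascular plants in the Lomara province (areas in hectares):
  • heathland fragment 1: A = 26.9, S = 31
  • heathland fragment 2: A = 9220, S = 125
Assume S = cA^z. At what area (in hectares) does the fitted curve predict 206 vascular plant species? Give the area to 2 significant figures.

z = ln(125/31) / ln(9220/26.9) = 1.3943 / 5.8370 = 0.2389
c = 31 / 26.9^0.2389 = 31 / 2.196 = 14.12
A = (206/14.12)^(1/0.2389) ⇒ ln A = ln(14.59)/0.2389 = 11.2204
A = e^11.2204 ≈ 74640 hectares

75000 hectares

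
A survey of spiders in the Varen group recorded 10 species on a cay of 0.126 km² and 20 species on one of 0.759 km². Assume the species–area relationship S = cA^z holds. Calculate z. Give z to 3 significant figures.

Taking logs: ln S = ln c + z ln A, so z = (ln S₂ − ln S₁)/(ln A₂ − ln A₁).
z = ln(20/10) / ln(0.759/0.126) = ln(2) / ln(6.024) = 0.6931 / 1.7957 = 0.3860

0.386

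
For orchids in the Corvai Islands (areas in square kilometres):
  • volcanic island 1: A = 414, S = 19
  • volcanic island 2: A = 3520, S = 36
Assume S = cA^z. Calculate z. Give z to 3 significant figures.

Taking logs: ln S = ln c + z ln A, so z = (ln S₂ − ln S₁)/(ln A₂ − ln A₁).
z = ln(36/19) / ln(3520/414) = ln(1.895) / ln(8.502) = 0.6391 / 2.1404 = 0.2986

0.299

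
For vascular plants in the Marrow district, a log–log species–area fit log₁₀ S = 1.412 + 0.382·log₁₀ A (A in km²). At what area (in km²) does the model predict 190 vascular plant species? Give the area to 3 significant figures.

190 = 25.82 × A^0.382  ⇒  A^0.382 = 190/25.82 = 7.358
ln A = ln(7.358) / 0.382 = 1.9958 / 0.382 = 5.2245
A = e^5.2245 ≈ 185.8 km²

186 km²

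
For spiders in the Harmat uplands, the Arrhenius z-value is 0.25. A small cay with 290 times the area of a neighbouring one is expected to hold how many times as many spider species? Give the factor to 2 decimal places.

4.13

S₂/S₁ = (A₂/A₁)^z = 290^0.25
ln(S₂/S₁) = 0.25 × ln 290 = 0.25 × 5.6699 = 1.4175
S₂/S₁ = e^1.4175 ≈ 4.127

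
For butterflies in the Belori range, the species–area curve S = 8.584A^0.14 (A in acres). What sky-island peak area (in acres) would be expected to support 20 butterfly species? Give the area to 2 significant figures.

20 = 8.584 × A^0.14  ⇒  A^0.14 = 20/8.584 = 2.33
ln A = ln(2.33) / 0.14 = 0.8458 / 0.14 = 6.0417
A = e^6.0417 ≈ 420.6 acres

420 acres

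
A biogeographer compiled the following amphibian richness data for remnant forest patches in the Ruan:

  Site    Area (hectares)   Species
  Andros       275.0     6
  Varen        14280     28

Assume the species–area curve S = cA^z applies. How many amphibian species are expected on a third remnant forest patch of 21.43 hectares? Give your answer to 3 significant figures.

z = ln(28/6) / ln(14280/275) = 1.5404 / 3.9498 = 0.3900
c = 6 / 275^0.3900 = 6 / 8.94 = 0.6711
S₃ = 0.6711 × 21.43^0.3900 = 0.6711 × 3.304 ≈ 2.218

2.22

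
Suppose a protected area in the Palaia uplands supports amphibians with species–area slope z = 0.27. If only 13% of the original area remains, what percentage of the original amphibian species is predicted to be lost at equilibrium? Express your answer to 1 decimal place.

S_new/S_old = (A_new/A_old)^z = 0.13^0.27
= exp(0.27 × ln 0.13) = exp(0.27 × -2.0402) = exp(-0.5509) ≈ 0.5765
Fraction lost = 1 − 0.5765 = 0.4235

42.4%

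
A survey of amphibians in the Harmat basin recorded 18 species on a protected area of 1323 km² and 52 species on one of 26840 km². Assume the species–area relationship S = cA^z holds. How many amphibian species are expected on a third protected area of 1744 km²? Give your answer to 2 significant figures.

20

z = ln(52/18) / ln(26840/1323) = 1.0609 / 3.0100 = 0.3525
c = 18 / 1323^0.3525 = 18 / 12.59 = 1.429
S₃ = 1.429 × 1744^0.3525 = 1.429 × 13.88 ≈ 19.84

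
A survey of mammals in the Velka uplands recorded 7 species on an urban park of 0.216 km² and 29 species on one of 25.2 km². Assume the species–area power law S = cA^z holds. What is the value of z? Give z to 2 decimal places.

Taking logs: ln S = ln c + z ln A, so z = (ln S₂ − ln S₁)/(ln A₂ − ln A₁).
z = ln(29/7) / ln(25.2/0.216) = ln(4.143) / ln(116.7) = 1.4214 / 4.7593 = 0.2987

0.30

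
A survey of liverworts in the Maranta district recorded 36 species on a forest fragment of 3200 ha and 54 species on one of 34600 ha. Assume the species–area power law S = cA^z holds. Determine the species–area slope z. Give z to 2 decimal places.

Taking logs: ln S = ln c + z ln A, so z = (ln S₂ − ln S₁)/(ln A₂ − ln A₁).
z = ln(54/36) / ln(34600/3200) = ln(1.5) / ln(10.81) = 0.4055 / 2.3807 = 0.1703

0.17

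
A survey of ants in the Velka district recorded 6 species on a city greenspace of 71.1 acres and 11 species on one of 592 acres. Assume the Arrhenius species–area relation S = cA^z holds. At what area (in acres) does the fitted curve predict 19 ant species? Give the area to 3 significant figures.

4000 acres

z = ln(11/6) / ln(592/71.1) = 0.6061 / 2.1194 = 0.2860
c = 6 / 71.1^0.2860 = 6 / 3.385 = 1.772
A = (19/1.772)^(1/0.2860) ⇒ ln A = ln(10.72)/0.2860 = 8.2946
A = e^8.2946 ≈ 4002 acres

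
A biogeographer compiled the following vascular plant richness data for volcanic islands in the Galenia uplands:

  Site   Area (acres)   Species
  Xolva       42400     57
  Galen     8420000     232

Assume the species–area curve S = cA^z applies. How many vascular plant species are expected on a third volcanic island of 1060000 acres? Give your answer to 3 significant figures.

z = ln(232/57) / ln(8420000/42400) = 1.4037 / 5.2912 = 0.2653
c = 57 / 42400^0.2653 = 57 / 16.89 = 3.375
S₃ = 3.375 × 1060000^0.2653 = 3.375 × 39.67 ≈ 133.9

134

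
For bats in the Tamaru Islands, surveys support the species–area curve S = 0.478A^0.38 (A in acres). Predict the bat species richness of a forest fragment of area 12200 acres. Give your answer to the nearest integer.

17 species

S = 0.478 × 12200^0.38
ln S = ln 0.478 + 0.38 × ln 12200 = -0.7381 + 0.38 × 9.4092 = 2.8373
S = e^2.8373 ≈ 17.07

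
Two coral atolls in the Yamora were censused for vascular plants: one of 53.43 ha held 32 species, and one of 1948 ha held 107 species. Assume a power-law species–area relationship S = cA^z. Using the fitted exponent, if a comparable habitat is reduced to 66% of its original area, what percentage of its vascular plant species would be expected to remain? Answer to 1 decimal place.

z = ln(107/32) / ln(1948/53.43) = 1.2071 / 3.5962 = 0.3357
S_new/S_old = (A_new/A_old)^z = 0.66^0.3357 = exp(0.3357 × -0.4155) = 0.8698

87.0%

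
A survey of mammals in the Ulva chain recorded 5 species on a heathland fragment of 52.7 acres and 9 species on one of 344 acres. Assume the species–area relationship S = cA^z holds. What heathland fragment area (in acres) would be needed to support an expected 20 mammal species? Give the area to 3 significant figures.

z = ln(9/5) / ln(344/52.7) = 0.5878 / 1.8760 = 0.3133
c = 5 / 52.7^0.3133 = 5 / 3.463 = 1.444
A = (20/1.444)^(1/0.3133) ⇒ ln A = ln(13.85)/0.3133 = 8.3892
A = e^8.3892 ≈ 4399 acres

4400 acres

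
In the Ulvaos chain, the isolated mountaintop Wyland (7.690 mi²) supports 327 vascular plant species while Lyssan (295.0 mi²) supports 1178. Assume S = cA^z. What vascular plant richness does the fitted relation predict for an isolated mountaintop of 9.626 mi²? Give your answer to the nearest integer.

z = ln(1178/327) / ln(295/7.69) = 1.2816 / 3.6471 = 0.3514
c = 327 / 7.69^0.3514 = 327 / 2.048 = 159.7
S₃ = 159.7 × 9.626^0.3514 = 159.7 × 2.216 ≈ 353.8

354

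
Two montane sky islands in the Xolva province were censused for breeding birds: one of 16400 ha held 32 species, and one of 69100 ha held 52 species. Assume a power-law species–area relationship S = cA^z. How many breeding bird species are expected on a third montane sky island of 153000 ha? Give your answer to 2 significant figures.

z = ln(52/32) / ln(69100/16400) = 0.4855 / 1.4383 = 0.3376
c = 32 / 16400^0.3376 = 32 / 26.47 = 1.209
S₃ = 1.209 × 153000^0.3376 = 1.209 × 56.25 ≈ 68

68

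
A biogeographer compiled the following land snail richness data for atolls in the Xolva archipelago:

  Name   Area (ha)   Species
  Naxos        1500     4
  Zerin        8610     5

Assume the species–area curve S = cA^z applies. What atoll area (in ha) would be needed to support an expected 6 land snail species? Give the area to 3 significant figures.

35900 ha

z = ln(5/4) / ln(8610/1500) = 0.2231 / 1.7475 = 0.1277
c = 4 / 1500^0.1277 = 4 / 2.544 = 1.572
A = (6/1.572)^(1/0.1277) ⇒ ln A = ln(3.817)/0.1277 = 10.4885
A = e^10.4885 ≈ 35899 ha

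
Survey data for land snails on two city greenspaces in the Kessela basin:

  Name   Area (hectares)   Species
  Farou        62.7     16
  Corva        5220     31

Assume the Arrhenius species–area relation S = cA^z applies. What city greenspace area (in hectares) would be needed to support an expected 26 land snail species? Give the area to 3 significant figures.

z = ln(31/16) / ln(5220/62.7) = 0.6614 / 4.4219 = 0.1496
c = 16 / 62.7^0.1496 = 16 / 1.857 = 8.616
A = (26/8.616)^(1/0.1496) ⇒ ln A = ln(3.018)/0.1496 = 7.3843
A = e^7.3843 ≈ 1611 hectares

1610 hectares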